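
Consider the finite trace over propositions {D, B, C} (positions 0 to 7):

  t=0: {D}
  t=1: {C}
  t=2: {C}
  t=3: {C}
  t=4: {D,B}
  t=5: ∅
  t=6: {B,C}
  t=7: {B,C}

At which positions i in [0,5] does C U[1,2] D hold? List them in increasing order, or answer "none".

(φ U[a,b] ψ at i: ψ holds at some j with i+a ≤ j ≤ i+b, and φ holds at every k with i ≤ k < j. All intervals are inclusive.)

2, 3

Evaluate at each i in [0,5]:
  i=0: ✗ (no rhs in [1,2])
  i=1: ✗ (no rhs in [2,3])
  i=2: ✓ (rhs at j=4; lhs holds on [2,3])
  i=3: ✓ (rhs at j=4; lhs holds on [3,3])
  i=4: ✗ (no rhs in [5,6])
  i=5: ✗ (no rhs in [6,7])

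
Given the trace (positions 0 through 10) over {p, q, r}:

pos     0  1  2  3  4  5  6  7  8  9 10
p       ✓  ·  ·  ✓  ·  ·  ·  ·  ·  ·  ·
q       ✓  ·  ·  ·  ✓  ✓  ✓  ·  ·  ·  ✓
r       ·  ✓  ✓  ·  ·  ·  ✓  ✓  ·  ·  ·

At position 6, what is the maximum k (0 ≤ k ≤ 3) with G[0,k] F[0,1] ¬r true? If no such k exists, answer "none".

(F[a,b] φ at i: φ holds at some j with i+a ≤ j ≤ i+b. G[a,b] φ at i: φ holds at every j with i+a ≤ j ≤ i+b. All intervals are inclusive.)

none

F[0,1] ¬r must hold from j=6 onward; find where it first fails.
  j=6: fails → no k works.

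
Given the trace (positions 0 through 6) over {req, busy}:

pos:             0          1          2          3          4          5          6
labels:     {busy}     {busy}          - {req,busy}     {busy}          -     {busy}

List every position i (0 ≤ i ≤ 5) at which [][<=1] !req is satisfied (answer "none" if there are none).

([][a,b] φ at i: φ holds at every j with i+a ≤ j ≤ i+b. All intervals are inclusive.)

0, 1, 4, 5

Evaluate at each i in [0,5]:
  i=0: ✓ (all of [0,1])
  i=1: ✓ (all of [1,2])
  i=2: ✗ (fails at j=3)
  i=3: ✗ (fails at j=3)
  i=4: ✓ (all of [4,5])
  i=5: ✓ (all of [5,6])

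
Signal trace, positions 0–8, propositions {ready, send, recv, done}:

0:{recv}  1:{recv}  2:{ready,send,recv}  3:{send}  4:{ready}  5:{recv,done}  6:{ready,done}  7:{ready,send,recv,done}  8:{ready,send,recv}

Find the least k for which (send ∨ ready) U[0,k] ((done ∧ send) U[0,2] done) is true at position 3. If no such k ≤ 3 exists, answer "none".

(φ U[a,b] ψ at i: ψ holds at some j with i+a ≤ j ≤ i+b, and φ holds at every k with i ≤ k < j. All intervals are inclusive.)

Need earliest j ≥ 3 with ((done ∧ send) U[0,2] done), and (send ∨ ready) at every k in [3,j-1].
  j=3: rhs fails.
  j=4: rhs fails.
  j=5: rhs holds; lhs holds on [3,4]. k = 2.

2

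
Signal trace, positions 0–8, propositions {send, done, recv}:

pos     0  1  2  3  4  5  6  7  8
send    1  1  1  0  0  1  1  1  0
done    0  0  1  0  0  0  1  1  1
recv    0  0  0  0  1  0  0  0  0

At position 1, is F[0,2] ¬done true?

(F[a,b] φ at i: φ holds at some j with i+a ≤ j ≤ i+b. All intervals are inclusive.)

Check ¬done at each j in [1,3]:
  j=1: true
  j=2: false
  j=3: true
Found at j=1 → formula holds.

Yes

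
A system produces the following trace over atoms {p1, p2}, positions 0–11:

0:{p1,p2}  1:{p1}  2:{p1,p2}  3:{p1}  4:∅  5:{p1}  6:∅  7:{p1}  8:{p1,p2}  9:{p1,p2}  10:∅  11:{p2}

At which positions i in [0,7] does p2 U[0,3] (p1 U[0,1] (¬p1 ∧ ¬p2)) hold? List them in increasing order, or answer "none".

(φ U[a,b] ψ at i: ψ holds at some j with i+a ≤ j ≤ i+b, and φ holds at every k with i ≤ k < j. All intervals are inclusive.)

Evaluate at each i in [0,7]:
  i=0: ✗ (lhs fails at k=1 before rhs at j=3)
  i=1: ✗ (lhs fails at k=1 before rhs at j=3)
  i=2: ✓ (rhs at j=3; lhs holds on [2,2])
  i=3: ✓ (rhs at j=3)
  i=4: ✓ (rhs at j=4)
  i=5: ✓ (rhs at j=5)
  i=6: ✓ (rhs at j=6)
  i=7: ✗ (lhs fails at k=7 before rhs at j=9)

2, 3, 4, 5, 6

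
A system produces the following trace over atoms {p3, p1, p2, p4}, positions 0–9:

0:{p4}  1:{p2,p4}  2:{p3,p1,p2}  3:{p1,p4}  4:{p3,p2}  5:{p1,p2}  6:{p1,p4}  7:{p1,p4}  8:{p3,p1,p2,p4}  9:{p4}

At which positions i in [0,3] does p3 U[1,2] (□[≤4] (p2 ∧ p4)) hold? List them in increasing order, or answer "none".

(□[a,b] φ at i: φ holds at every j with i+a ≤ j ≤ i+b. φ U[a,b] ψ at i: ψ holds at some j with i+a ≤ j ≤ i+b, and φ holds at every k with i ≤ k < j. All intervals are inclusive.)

none

Evaluate at each i in [0,3]:
  i=0: ✗ (no rhs in [1,2])
  i=1: ✗ (no rhs in [2,3])
  i=2: ✗ (no rhs in [3,4])
  i=3: ✗ (no rhs in [4,5])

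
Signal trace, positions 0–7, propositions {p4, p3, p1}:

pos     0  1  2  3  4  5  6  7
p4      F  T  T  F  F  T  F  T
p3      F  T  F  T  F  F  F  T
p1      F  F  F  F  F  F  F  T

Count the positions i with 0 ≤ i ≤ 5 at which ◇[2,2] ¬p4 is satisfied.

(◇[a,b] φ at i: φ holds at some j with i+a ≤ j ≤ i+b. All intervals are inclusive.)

Evaluate at each i in [0,5]:
  i=0: ✗ (none in [2,2])
  i=1: ✓ (witness j=3)
  i=2: ✓ (witness j=4)
  i=3: ✗ (none in [5,5])
  i=4: ✓ (witness j=6)
  i=5: ✗ (none in [7,7])
Positions where it holds: {1, 2, 4} → 3.

3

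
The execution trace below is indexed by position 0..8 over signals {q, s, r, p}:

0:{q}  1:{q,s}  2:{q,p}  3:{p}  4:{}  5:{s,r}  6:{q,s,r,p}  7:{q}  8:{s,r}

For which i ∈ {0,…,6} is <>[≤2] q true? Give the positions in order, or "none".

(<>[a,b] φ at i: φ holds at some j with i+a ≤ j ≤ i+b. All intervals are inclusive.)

0, 1, 2, 4, 5, 6

Evaluate at each i in [0,6]:
  i=0: ✓ (witness j=0)
  i=1: ✓ (witness j=1)
  i=2: ✓ (witness j=2)
  i=3: ✗ (none in [3,5])
  i=4: ✓ (witness j=6)
  i=5: ✓ (witness j=6)
  i=6: ✓ (witness j=6)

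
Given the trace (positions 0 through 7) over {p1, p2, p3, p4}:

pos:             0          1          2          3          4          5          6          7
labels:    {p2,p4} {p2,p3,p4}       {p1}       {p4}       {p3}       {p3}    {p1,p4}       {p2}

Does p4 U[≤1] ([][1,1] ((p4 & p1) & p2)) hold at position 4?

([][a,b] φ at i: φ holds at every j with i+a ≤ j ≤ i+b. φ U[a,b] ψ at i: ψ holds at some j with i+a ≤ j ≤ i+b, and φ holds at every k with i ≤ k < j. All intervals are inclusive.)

False

Need some j in [4,5] with [][1,1] ((p4 & p1) & p2), and p4 at every k in [4,j-1].
  j=4: [][1,1] ((p4 & p1) & p2) — fails at 5.
  j=5: [][1,1] ((p4 & p1) & p2) — fails at 6.
No j in the window works → until fails.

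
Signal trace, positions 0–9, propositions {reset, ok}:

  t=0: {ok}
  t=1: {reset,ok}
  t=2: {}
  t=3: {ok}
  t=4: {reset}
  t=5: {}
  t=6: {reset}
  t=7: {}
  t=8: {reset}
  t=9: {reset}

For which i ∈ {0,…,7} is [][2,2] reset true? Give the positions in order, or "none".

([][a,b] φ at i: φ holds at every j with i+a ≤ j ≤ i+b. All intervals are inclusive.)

Evaluate at each i in [0,7]:
  i=0: ✗ (fails at j=2)
  i=1: ✗ (fails at j=3)
  i=2: ✓ (all of [4,4])
  i=3: ✗ (fails at j=5)
  i=4: ✓ (all of [6,6])
  i=5: ✗ (fails at j=7)
  i=6: ✓ (all of [8,8])
  i=7: ✓ (all of [9,9])

2, 4, 6, 7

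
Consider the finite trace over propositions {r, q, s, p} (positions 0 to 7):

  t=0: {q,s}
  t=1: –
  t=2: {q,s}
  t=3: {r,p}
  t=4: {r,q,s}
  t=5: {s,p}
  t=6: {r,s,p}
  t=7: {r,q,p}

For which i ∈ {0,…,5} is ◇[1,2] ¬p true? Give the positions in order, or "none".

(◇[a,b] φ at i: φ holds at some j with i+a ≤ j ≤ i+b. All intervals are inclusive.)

0, 1, 2, 3

Evaluate at each i in [0,5]:
  i=0: ✓ (witness j=1)
  i=1: ✓ (witness j=2)
  i=2: ✓ (witness j=4)
  i=3: ✓ (witness j=4)
  i=4: ✗ (none in [5,6])
  i=5: ✗ (none in [6,7])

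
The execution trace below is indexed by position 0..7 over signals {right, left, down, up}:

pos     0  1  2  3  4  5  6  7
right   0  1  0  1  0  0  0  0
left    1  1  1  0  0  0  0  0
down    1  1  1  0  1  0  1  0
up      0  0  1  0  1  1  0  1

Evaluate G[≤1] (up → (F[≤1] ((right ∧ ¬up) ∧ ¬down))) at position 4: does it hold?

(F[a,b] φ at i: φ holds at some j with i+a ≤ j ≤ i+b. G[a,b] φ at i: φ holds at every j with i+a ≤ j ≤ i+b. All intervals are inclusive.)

Check (up → (F[≤1] ((right ∧ ¬up) ∧ ¬down))) at every j in [4,5]:
  j=4: antecedent true; consequent fails (none in [4,5]) → ✗
  j=5: antecedent true; consequent fails (none in [5,6]) → ✗
Fails at j=4 → formula fails.

False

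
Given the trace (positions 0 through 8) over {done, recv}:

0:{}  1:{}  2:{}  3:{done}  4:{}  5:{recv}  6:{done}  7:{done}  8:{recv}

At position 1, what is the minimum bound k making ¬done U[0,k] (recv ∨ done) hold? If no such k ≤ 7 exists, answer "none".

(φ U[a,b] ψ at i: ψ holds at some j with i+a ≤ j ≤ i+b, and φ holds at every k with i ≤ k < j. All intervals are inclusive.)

2

Need earliest j ≥ 1 with (recv ∨ done), and ¬done at every k in [1,j-1].
  j=1: rhs fails.
  j=2: rhs fails.
  j=3: rhs holds; lhs holds on [1,2]. k = 2.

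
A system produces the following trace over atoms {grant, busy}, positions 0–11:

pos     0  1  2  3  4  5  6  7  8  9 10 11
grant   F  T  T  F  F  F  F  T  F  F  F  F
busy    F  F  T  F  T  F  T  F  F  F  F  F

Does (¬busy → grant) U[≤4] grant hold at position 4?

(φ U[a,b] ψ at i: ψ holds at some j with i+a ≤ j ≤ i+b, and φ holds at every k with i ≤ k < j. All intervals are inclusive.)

Need some j in [4,8] with grant, and (¬busy → grant) at every k in [4,j-1].
  j=4: grant false.
  j=5: grant false.
  j=6: grant false.
  j=7: grant holds, but (¬busy → grant) fails at k=5 → not this j.
  j=8: grant false.
No j in the window works → until fails.

No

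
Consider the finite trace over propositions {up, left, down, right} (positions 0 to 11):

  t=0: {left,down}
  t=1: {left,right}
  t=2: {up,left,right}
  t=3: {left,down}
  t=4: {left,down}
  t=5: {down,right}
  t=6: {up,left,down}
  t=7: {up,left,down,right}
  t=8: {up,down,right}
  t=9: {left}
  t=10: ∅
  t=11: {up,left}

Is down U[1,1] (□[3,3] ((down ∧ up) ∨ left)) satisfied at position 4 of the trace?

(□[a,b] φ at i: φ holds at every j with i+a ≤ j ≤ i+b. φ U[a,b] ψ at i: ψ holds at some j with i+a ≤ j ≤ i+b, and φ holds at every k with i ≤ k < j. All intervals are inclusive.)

Need some j in [5,5] with □[3,3] ((down ∧ up) ∨ left), and down at every k in [4,j-1].
  j=5: □[3,3] ((down ∧ up) ∨ left) holds; down holds at every k in [4,4] → satisfied.

Yes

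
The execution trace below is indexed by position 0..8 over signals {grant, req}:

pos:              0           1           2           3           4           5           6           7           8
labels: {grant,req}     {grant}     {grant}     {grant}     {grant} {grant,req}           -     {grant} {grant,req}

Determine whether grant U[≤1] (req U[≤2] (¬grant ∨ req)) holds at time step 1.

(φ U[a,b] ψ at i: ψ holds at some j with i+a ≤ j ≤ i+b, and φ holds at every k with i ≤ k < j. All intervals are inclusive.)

Does not hold

Need some j in [1,2] with (req U[≤2] (¬grant ∨ req)), and grant at every k in [1,j-1].
  j=1: (req U[≤2] (¬grant ∨ req)) — fails.
  j=2: (req U[≤2] (¬grant ∨ req)) — fails.
No j in the window works → until fails.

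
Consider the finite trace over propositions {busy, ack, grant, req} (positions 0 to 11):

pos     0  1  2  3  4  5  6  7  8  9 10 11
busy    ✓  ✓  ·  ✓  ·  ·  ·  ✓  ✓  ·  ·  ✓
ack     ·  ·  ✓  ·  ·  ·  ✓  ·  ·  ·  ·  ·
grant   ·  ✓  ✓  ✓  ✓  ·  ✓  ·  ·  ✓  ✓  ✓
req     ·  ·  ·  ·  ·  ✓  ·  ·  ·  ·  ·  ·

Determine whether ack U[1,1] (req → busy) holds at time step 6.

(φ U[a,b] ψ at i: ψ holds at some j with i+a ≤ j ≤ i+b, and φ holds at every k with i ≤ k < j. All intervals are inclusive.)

Need some j in [7,7] with (req → busy), and ack at every k in [6,j-1].
  j=7: (req → busy) holds; ack holds at every k in [6,6] → satisfied.

Yes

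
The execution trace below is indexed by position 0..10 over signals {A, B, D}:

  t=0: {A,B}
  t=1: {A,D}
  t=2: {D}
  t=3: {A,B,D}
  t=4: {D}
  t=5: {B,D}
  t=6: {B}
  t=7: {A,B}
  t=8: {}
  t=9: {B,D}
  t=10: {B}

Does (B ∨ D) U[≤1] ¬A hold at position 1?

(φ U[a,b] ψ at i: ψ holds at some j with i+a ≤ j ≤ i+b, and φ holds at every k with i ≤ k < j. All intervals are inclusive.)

True

Need some j in [1,2] with ¬A, and (B ∨ D) at every k in [1,j-1].
  j=1: ¬A false.
  j=2: ¬A holds; (B ∨ D) holds at every k in [1,1] → satisfied.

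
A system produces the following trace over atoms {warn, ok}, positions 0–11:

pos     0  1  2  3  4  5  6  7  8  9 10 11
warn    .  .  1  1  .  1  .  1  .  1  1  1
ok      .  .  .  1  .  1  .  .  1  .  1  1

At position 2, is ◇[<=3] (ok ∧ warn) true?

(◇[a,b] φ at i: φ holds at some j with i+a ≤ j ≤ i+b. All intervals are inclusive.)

Check (ok ∧ warn) at each j in [2,5]:
  j=2: false
  j=3: true
  j=4: false
  j=5: true
Found at j=3 → formula holds.

Yes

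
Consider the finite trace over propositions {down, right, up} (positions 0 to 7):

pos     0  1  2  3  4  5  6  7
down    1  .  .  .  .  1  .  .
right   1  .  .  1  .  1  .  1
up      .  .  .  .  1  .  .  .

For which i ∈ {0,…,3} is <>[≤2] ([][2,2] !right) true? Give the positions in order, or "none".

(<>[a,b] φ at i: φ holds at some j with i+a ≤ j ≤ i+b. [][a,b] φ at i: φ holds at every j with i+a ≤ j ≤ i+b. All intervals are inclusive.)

0, 1, 2, 3

Evaluate at each i in [0,3]:
  i=0: ✓ (witness j=0)
  i=1: ✓ (witness j=2)
  i=2: ✓ (witness j=2)
  i=3: ✓ (witness j=4)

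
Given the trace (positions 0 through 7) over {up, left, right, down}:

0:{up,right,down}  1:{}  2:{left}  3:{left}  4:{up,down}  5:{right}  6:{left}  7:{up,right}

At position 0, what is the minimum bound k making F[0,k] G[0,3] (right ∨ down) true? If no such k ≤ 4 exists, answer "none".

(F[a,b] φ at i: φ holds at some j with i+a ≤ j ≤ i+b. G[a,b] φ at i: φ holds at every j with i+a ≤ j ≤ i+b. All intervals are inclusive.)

Scan j = 0,1,… for G[0,3] (right ∨ down):
  j=0: fails
  j=1: fails
  j=2: fails
  j=3: fails
  j=4: fails
No j in [0,4] satisfies it → none.

none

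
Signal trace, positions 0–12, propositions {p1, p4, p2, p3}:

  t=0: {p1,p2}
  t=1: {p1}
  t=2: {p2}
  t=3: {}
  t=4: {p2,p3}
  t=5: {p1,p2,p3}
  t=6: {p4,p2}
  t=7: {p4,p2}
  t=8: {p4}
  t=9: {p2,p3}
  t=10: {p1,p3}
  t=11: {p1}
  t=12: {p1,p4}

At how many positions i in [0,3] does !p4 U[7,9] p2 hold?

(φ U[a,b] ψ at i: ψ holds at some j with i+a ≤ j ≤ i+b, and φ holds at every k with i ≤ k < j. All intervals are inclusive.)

Evaluate at each i in [0,3]:
  i=0: ✗ (lhs fails at k=6 before rhs at j=7)
  i=1: ✗ (lhs fails at k=6 before rhs at j=9)
  i=2: ✗ (lhs fails at k=6 before rhs at j=9)
  i=3: ✗ (no rhs in [10,12])
Positions where it holds: {} → 0.

0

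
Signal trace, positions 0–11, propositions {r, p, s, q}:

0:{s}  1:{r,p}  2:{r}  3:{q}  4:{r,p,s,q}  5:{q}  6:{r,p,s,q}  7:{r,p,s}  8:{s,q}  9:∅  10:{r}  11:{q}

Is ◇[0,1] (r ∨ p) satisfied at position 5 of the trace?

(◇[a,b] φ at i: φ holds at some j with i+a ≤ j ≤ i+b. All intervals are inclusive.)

Yes

Check (r ∨ p) at each j in [5,6]:
  j=5: false
  j=6: true
Found at j=6 → formula holds.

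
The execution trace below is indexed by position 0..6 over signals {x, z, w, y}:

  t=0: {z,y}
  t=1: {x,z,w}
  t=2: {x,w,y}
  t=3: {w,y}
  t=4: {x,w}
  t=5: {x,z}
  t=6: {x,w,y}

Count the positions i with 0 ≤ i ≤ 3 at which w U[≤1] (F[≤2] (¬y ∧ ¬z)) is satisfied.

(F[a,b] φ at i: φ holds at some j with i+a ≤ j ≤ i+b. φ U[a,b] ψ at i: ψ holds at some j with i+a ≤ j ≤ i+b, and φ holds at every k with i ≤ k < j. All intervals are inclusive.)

3

Evaluate at each i in [0,3]:
  i=0: ✗ (no rhs in [0,1])
  i=1: ✓ (rhs at j=2; lhs holds on [1,1])
  i=2: ✓ (rhs at j=2)
  i=3: ✓ (rhs at j=3)
Positions where it holds: {1, 2, 3} → 3.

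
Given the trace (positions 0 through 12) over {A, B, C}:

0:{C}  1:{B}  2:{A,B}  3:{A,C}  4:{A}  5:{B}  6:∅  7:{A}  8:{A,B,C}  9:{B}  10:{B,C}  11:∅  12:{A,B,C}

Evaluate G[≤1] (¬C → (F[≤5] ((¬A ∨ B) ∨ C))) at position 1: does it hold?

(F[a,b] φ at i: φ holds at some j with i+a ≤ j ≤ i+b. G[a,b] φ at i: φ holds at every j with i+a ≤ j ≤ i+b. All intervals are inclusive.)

Holds

Check (¬C → (F[≤5] ((¬A ∨ B) ∨ C))) at every j in [1,2]:
  j=1: antecedent true; consequent holds (witness at 1) → ✓
  j=2: antecedent true; consequent holds (witness at 2) → ✓
All positions satisfy it → formula holds.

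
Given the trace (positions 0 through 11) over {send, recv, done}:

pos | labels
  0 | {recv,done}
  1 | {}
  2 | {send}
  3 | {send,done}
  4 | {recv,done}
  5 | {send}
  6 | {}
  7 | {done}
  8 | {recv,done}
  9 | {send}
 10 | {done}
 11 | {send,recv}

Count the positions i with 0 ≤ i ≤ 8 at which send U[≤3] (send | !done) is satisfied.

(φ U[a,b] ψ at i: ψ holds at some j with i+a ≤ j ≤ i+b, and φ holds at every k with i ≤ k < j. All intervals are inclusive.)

Evaluate at each i in [0,8]:
  i=0: ✗ (lhs fails at k=0 before rhs at j=1)
  i=1: ✓ (rhs at j=1)
  i=2: ✓ (rhs at j=2)
  i=3: ✓ (rhs at j=3)
  i=4: ✗ (lhs fails at k=4 before rhs at j=5)
  i=5: ✓ (rhs at j=5)
  i=6: ✓ (rhs at j=6)
  i=7: ✗ (lhs fails at k=7 before rhs at j=9)
  i=8: ✗ (lhs fails at k=8 before rhs at j=9)
Positions where it holds: {1, 2, 3, 5, 6} → 5.

5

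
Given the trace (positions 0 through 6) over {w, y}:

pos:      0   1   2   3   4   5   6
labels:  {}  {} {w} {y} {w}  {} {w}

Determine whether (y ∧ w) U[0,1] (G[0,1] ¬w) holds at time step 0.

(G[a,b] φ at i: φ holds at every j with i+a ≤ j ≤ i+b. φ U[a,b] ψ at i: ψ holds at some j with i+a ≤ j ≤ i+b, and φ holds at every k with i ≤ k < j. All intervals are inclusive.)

Need some j in [0,1] with G[0,1] ¬w, and (y ∧ w) at every k in [0,j-1].
  j=0: G[0,1] ¬w holds; no prefix to check → satisfied.

True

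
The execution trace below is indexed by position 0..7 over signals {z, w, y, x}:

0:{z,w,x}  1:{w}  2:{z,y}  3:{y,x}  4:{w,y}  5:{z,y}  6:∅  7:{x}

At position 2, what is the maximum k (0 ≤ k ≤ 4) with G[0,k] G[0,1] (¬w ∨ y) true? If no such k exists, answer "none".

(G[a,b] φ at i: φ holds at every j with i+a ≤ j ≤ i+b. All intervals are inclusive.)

G[0,1] (¬w ∨ y) must hold from j=2 onward; find where it first fails.
  j=2: holds
  j=3: holds
  j=4: holds
  j=5: holds
  j=6: holds
Holds through j=6; largest k = 4.

4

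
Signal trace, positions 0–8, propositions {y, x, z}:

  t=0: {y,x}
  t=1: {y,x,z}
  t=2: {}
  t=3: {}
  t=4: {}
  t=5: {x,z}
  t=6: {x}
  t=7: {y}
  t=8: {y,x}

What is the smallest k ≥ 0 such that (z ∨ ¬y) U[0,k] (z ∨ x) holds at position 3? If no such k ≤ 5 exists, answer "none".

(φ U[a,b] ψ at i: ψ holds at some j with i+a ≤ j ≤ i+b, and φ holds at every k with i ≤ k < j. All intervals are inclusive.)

2

Need earliest j ≥ 3 with (z ∨ x), and (z ∨ ¬y) at every k in [3,j-1].
  j=3: rhs fails.
  j=4: rhs fails.
  j=5: rhs holds; lhs holds on [3,4]. k = 2.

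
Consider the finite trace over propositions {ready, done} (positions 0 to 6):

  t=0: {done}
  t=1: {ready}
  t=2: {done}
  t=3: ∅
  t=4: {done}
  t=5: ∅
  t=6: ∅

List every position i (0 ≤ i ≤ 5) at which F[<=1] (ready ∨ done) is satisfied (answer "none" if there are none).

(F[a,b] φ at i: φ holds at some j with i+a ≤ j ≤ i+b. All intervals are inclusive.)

Evaluate at each i in [0,5]:
  i=0: ✓ (witness j=0)
  i=1: ✓ (witness j=1)
  i=2: ✓ (witness j=2)
  i=3: ✓ (witness j=4)
  i=4: ✓ (witness j=4)
  i=5: ✗ (none in [5,6])

0, 1, 2, 3, 4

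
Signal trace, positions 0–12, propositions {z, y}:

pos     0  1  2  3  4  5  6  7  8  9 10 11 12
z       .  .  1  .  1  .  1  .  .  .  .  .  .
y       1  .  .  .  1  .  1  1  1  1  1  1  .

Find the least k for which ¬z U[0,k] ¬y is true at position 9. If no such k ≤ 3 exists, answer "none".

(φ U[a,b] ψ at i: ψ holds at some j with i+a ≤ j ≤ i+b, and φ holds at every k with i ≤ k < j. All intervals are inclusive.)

3

Need earliest j ≥ 9 with ¬y, and ¬z at every k in [9,j-1].
  j=9: rhs fails.
  j=10: rhs fails.
  j=11: rhs fails.
  j=12: rhs holds; lhs holds on [9,11]. k = 3.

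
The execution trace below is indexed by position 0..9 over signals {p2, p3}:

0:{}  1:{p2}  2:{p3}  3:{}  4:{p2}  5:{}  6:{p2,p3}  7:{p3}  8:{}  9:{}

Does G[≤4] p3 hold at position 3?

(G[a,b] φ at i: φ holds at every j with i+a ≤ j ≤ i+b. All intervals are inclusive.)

Check p3 at every j in [3,7]:
  j=3: false
  j=4: false
  j=5: false
  j=6: true
  j=7: true
Fails at j=3 → formula fails.

Does not hold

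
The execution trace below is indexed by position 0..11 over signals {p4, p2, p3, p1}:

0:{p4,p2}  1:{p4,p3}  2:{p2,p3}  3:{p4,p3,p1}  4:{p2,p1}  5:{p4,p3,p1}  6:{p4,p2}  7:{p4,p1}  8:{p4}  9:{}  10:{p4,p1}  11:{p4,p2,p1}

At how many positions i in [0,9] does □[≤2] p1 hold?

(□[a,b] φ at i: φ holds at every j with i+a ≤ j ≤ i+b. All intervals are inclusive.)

Evaluate at each i in [0,9]:
  i=0: ✗ (fails at j=0)
  i=1: ✗ (fails at j=1)
  i=2: ✗ (fails at j=2)
  i=3: ✓ (all of [3,5])
  i=4: ✗ (fails at j=6)
  i=5: ✗ (fails at j=6)
  i=6: ✗ (fails at j=6)
  i=7: ✗ (fails at j=8)
  i=8: ✗ (fails at j=8)
  i=9: ✗ (fails at j=9)
Positions where it holds: {3} → 1.

1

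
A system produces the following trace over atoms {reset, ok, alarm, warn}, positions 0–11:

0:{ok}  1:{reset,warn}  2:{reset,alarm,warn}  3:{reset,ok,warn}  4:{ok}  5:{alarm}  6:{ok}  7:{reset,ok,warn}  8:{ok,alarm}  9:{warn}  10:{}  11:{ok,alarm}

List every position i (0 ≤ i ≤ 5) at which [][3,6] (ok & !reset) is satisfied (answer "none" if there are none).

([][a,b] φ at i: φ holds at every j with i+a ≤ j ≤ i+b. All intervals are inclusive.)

Evaluate at each i in [0,5]:
  i=0: ✗ (fails at j=3)
  i=1: ✗ (fails at j=5)
  i=2: ✗ (fails at j=5)
  i=3: ✗ (fails at j=7)
  i=4: ✗ (fails at j=7)
  i=5: ✗ (fails at j=9)

none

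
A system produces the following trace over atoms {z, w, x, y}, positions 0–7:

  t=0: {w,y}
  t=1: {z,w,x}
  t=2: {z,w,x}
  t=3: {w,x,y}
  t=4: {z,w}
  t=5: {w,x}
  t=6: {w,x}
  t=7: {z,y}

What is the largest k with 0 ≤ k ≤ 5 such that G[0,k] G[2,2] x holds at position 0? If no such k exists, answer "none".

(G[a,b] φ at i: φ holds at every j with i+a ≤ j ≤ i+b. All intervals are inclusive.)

G[2,2] x must hold from j=0 onward; find where it first fails.
  j=0: holds
  j=1: holds
  j=2: fails
Holds on [0,1], so largest k = 1.

1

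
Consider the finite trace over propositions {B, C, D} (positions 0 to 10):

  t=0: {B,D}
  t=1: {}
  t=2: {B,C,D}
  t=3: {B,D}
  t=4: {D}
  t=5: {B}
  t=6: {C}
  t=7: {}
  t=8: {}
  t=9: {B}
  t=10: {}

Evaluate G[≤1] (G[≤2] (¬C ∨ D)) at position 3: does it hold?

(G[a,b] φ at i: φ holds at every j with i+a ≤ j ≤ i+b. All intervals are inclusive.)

Check G[≤2] (¬C ∨ D) at every j in [3,4]:
  j=3: holds on [3,5]
  j=4: fails at 6
Fails at j=4 → formula fails.

Does not hold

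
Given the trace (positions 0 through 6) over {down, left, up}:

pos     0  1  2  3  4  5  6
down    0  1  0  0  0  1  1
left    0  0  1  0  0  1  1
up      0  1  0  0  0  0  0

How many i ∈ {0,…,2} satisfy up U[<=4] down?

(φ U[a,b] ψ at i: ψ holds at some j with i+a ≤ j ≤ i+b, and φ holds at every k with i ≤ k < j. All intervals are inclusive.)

1

Evaluate at each i in [0,2]:
  i=0: ✗ (lhs fails at k=0 before rhs at j=1)
  i=1: ✓ (rhs at j=1)
  i=2: ✗ (lhs fails at k=2 before rhs at j=5)
Positions where it holds: {1} → 1.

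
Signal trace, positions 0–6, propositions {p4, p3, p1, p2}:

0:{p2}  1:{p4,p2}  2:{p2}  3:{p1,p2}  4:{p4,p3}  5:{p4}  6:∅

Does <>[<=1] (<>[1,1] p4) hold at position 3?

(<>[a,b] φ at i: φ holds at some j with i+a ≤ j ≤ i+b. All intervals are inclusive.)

Check <>[1,1] p4 at each j in [3,4]:
  j=3: holds (witness at 4)
  j=4: holds (witness at 5)
Found at j=3 → formula holds.

Holds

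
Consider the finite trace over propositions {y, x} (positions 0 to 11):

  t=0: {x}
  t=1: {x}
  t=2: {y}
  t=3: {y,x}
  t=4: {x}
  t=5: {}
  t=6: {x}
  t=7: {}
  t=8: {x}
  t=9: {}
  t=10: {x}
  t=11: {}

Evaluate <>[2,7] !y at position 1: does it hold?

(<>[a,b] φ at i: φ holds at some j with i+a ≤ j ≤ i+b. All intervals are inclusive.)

Check !y at each j in [3,8]:
  j=3: false
  j=4: true
  j=5: true
  j=6: true
  j=7: true
  j=8: true
Found at j=4 → formula holds.

Holds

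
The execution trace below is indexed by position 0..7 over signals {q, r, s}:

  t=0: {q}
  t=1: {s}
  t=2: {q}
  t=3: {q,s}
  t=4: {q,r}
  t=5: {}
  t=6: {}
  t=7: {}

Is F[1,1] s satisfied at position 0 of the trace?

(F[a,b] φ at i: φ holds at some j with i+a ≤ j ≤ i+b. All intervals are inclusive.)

Holds

Check s at each j in [1,1]:
  j=1: true
Found at j=1 → formula holds.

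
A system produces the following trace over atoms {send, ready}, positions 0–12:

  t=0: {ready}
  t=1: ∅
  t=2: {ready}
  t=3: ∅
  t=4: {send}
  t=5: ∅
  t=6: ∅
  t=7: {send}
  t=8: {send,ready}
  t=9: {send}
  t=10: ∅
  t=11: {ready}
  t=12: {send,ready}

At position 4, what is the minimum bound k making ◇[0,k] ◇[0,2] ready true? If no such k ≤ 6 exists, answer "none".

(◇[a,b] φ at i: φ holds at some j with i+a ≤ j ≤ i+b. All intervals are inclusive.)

2

Scan j = 4,5,… for ◇[0,2] ready:
  j=4: fails
  j=5: fails
  j=6: holds
First hit at j=6, so smallest k = 6-4 = 2.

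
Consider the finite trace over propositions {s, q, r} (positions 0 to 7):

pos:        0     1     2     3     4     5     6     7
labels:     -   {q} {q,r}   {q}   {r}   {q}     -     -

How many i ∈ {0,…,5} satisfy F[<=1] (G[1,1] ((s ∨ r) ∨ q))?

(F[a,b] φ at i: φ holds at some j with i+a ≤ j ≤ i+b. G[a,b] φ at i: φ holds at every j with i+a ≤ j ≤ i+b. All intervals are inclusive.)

5

Evaluate at each i in [0,5]:
  i=0: ✓ (witness j=0)
  i=1: ✓ (witness j=1)
  i=2: ✓ (witness j=2)
  i=3: ✓ (witness j=3)
  i=4: ✓ (witness j=4)
  i=5: ✗ (none in [5,6])
Positions where it holds: {0, 1, 2, 3, 4} → 5.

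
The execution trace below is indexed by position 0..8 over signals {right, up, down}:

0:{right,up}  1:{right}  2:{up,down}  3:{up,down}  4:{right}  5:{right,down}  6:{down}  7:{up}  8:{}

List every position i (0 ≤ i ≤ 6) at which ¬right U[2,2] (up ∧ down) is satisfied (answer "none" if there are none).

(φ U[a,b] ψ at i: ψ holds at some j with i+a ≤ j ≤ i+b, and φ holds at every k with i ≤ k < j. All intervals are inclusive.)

Evaluate at each i in [0,6]:
  i=0: ✗ (lhs fails at k=0 before rhs at j=2)
  i=1: ✗ (lhs fails at k=1 before rhs at j=3)
  i=2: ✗ (no rhs in [4,4])
  i=3: ✗ (no rhs in [5,5])
  i=4: ✗ (no rhs in [6,6])
  i=5: ✗ (no rhs in [7,7])
  i=6: ✗ (no rhs in [8,8])

none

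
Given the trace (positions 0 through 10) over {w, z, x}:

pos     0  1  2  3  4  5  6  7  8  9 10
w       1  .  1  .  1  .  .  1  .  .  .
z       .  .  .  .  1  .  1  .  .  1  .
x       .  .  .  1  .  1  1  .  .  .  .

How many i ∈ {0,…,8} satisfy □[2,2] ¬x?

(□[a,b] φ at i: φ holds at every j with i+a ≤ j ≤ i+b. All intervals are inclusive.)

Evaluate at each i in [0,8]:
  i=0: ✓ (all of [2,2])
  i=1: ✗ (fails at j=3)
  i=2: ✓ (all of [4,4])
  i=3: ✗ (fails at j=5)
  i=4: ✗ (fails at j=6)
  i=5: ✓ (all of [7,7])
  i=6: ✓ (all of [8,8])
  i=7: ✓ (all of [9,9])
  i=8: ✓ (all of [10,10])
Positions where it holds: {0, 2, 5, 6, 7, 8} → 6.

6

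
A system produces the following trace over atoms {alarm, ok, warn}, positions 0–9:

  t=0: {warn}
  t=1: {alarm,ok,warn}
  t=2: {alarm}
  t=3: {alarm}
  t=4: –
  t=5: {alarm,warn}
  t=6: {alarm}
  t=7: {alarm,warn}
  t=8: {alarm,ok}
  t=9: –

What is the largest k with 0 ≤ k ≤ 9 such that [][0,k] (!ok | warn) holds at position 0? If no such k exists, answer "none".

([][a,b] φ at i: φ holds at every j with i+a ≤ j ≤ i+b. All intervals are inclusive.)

7

(!ok | warn) must hold from j=0 onward; find where it first fails.
  j=0: holds
  j=1: holds
  j=2: holds
  j=3: holds
  j=4: holds
  j=5: holds
  j=6: holds
  j=7: holds
  j=8: fails
Holds on [0,7], so largest k = 7.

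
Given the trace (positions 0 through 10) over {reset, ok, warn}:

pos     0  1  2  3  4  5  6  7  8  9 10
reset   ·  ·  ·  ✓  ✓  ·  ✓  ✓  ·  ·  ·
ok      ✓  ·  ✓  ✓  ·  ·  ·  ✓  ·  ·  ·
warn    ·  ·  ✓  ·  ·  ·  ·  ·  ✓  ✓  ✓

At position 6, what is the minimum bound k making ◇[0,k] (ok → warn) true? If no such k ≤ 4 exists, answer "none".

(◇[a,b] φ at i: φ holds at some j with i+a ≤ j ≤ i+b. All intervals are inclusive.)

Scan j = 6,7,… for (ok → warn):
  j=6: holds
First hit at j=6, so smallest k = 6-6 = 0.

0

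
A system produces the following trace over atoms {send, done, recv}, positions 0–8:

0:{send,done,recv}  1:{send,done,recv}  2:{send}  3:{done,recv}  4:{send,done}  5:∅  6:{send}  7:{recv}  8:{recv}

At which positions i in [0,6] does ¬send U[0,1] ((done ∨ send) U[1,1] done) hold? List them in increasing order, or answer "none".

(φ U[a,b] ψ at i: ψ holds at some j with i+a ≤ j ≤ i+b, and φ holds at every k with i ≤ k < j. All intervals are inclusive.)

Evaluate at each i in [0,6]:
  i=0: ✓ (rhs at j=0)
  i=1: ✗ (lhs fails at k=1 before rhs at j=2)
  i=2: ✓ (rhs at j=2)
  i=3: ✓ (rhs at j=3)
  i=4: ✗ (no rhs in [4,5])
  i=5: ✗ (no rhs in [5,6])
  i=6: ✗ (no rhs in [6,7])

0, 2, 3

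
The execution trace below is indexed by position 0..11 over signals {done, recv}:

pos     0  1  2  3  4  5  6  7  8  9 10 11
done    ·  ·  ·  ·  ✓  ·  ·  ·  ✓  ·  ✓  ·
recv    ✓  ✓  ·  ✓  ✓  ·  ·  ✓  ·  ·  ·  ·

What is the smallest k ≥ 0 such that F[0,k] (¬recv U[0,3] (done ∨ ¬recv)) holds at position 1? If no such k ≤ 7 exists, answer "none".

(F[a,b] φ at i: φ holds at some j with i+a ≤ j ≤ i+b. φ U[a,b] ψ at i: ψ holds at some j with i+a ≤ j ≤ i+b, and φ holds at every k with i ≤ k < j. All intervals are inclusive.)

Scan j = 1,2,… for (¬recv U[0,3] (done ∨ ¬recv)):
  j=1: fails
  j=2: holds
First hit at j=2, so smallest k = 2-1 = 1.

1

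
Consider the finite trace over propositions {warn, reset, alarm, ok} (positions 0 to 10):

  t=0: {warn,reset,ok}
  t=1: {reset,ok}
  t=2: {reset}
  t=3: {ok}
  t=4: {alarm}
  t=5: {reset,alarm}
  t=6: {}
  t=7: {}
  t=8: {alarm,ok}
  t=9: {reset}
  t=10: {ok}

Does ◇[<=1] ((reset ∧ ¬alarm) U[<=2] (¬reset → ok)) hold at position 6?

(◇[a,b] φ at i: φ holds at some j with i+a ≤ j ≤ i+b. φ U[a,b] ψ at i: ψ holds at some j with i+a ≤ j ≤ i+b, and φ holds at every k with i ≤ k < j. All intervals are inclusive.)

Check ((reset ∧ ¬alarm) U[<=2] (¬reset → ok)) at each j in [6,7]:
  j=6: fails
  j=7: fails
No position in the window satisfies it → formula fails.

No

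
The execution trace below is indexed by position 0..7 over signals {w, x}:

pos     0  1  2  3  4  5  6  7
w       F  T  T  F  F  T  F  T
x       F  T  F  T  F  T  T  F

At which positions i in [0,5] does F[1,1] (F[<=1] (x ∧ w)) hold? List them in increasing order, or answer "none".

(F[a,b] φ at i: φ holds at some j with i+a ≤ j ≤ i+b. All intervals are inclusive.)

Evaluate at each i in [0,5]:
  i=0: ✓ (witness j=1)
  i=1: ✗ (none in [2,2])
  i=2: ✗ (none in [3,3])
  i=3: ✓ (witness j=4)
  i=4: ✓ (witness j=5)
  i=5: ✗ (none in [6,6])

0, 3, 4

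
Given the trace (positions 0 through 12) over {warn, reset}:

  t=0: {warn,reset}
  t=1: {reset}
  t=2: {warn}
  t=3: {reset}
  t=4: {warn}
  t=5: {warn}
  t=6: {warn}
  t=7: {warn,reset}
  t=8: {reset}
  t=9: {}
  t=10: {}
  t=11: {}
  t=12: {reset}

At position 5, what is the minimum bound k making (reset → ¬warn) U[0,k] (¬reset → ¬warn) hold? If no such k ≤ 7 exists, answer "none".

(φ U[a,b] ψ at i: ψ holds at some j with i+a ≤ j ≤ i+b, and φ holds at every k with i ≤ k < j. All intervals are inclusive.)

Need earliest j ≥ 5 with (¬reset → ¬warn), and (reset → ¬warn) at every k in [5,j-1].
  j=5: rhs fails.
  j=6: rhs fails.
  j=7: rhs holds; lhs holds on [5,6]. k = 2.

2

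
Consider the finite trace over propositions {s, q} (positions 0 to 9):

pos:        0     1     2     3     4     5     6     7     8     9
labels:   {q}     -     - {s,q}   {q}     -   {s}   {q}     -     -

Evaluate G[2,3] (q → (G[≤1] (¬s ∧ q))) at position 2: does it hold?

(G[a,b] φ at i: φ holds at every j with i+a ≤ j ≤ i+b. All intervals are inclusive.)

Check (q → (G[≤1] (¬s ∧ q))) at every j in [4,5]:
  j=4: antecedent true; consequent fails at 5 → ✗
  j=5: antecedent false → ✓
Fails at j=4 → formula fails.

No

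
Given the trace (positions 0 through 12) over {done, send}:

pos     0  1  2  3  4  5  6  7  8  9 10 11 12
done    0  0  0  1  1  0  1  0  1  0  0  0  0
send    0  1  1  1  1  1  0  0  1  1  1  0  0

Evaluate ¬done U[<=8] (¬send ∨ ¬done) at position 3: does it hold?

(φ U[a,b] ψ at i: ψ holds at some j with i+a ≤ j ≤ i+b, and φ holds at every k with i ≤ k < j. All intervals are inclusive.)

Need some j in [3,11] with (¬send ∨ ¬done), and ¬done at every k in [3,j-1].
  j=3: (¬send ∨ ¬done) false.
  j=4: (¬send ∨ ¬done) false.
  j=5: (¬send ∨ ¬done) holds, but ¬done fails at k=3 → not this j.
  j=6: (¬send ∨ ¬done) holds, but ¬done fails at k=3 → not this j.
  j=7: (¬send ∨ ¬done) holds, but ¬done fails at k=3 → not this j.
  j=8: (¬send ∨ ¬done) false.
  j=9: (¬send ∨ ¬done) holds, but ¬done fails at k=3 → not this j.
  j=10: (¬send ∨ ¬done) holds, but ¬done fails at k=3 → not this j.
  j=11: (¬send ∨ ¬done) holds, but ¬done fails at k=3 → not this j.
No j in the window works → until fails.

Does not hold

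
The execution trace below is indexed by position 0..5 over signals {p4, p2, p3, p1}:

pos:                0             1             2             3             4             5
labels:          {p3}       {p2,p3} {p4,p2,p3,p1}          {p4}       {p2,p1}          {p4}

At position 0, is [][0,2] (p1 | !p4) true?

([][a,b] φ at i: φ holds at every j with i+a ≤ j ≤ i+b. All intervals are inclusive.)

Holds

Check (p1 | !p4) at every j in [0,2]:
  j=0: true
  j=1: true
  j=2: true
All positions satisfy it → formula holds.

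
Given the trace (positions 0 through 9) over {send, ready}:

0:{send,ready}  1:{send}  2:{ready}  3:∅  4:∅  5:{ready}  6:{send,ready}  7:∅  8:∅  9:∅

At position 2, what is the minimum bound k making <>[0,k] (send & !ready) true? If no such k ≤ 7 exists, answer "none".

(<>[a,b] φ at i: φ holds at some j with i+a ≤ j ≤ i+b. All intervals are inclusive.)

Scan j = 2,3,… for (send & !ready):
  j=2: fails
  j=3: fails
  j=4: fails
  j=5: fails
  j=6: fails
  j=7: fails
  j=8: fails
  j=9: fails
No j in [2,9] satisfies it → none.

none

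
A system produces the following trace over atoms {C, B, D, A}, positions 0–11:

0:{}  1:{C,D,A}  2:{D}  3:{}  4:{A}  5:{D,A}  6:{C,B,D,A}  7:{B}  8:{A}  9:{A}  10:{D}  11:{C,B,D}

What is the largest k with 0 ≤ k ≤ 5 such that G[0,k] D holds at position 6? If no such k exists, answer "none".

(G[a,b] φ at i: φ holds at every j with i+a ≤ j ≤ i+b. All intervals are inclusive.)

0

D must hold from j=6 onward; find where it first fails.
  j=6: holds
  j=7: fails
Holds on [6,6], so largest k = 0.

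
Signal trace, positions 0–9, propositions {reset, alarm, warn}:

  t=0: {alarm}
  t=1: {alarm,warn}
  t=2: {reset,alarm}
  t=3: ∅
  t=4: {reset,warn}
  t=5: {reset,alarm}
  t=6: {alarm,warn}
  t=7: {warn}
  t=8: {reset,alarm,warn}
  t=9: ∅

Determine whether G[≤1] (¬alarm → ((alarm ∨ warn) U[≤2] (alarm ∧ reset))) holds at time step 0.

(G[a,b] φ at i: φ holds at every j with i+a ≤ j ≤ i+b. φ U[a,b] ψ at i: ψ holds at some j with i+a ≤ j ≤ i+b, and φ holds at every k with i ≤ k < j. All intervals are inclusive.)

Check (¬alarm → ((alarm ∨ warn) U[≤2] (alarm ∧ reset))) at every j in [0,1]:
  j=0: antecedent false → ✓
  j=1: antecedent false → ✓
All positions satisfy it → formula holds.

True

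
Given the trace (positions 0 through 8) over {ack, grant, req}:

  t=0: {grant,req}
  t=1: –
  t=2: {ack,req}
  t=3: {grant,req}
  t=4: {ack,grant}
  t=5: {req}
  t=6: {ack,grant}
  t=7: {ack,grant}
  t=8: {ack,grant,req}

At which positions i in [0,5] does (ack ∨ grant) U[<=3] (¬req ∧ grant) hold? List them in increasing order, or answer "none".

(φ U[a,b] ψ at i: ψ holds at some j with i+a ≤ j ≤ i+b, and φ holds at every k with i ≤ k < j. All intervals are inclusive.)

Evaluate at each i in [0,5]:
  i=0: ✗ (no rhs in [0,3])
  i=1: ✗ (lhs fails at k=1 before rhs at j=4)
  i=2: ✓ (rhs at j=4; lhs holds on [2,3])
  i=3: ✓ (rhs at j=4; lhs holds on [3,3])
  i=4: ✓ (rhs at j=4)
  i=5: ✗ (lhs fails at k=5 before rhs at j=6)

2, 3, 4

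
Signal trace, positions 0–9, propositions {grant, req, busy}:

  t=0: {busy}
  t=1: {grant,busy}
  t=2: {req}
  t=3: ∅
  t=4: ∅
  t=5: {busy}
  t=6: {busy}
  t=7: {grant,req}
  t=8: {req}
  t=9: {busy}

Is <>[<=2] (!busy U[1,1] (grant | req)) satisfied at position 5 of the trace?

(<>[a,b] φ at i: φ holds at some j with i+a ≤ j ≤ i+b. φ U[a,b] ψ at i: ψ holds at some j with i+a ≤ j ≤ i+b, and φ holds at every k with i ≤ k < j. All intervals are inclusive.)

True

Check (!busy U[1,1] (grant | req)) at each j in [5,7]:
  j=5: fails
  j=6: fails
  j=7: holds
Found at j=7 → formula holds.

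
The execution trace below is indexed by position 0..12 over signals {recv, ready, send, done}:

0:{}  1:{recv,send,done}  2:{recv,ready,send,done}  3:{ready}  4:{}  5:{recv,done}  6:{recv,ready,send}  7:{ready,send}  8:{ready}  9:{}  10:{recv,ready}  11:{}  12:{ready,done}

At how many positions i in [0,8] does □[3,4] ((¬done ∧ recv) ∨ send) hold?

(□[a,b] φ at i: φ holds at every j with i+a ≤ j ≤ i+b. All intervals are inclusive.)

Evaluate at each i in [0,8]:
  i=0: ✗ (fails at j=3)
  i=1: ✗ (fails at j=4)
  i=2: ✗ (fails at j=5)
  i=3: ✓ (all of [6,7])
  i=4: ✗ (fails at j=8)
  i=5: ✗ (fails at j=8)
  i=6: ✗ (fails at j=9)
  i=7: ✗ (fails at j=11)
  i=8: ✗ (fails at j=11)
Positions where it holds: {3} → 1.

1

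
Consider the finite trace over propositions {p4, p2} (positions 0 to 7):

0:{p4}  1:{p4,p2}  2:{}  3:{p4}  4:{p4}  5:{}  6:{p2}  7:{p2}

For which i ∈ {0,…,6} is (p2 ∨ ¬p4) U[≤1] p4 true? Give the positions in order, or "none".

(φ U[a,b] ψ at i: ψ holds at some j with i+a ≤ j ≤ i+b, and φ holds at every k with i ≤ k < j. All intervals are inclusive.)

Evaluate at each i in [0,6]:
  i=0: ✓ (rhs at j=0)
  i=1: ✓ (rhs at j=1)
  i=2: ✓ (rhs at j=3; lhs holds on [2,2])
  i=3: ✓ (rhs at j=3)
  i=4: ✓ (rhs at j=4)
  i=5: ✗ (no rhs in [5,6])
  i=6: ✗ (no rhs in [6,7])

0, 1, 2, 3, 4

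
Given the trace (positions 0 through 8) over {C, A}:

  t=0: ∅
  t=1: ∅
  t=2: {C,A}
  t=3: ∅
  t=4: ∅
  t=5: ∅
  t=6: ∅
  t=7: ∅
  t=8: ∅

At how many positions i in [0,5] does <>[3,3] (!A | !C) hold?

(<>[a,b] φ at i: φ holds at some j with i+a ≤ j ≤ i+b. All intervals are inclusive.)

6

Evaluate at each i in [0,5]:
  i=0: ✓ (witness j=3)
  i=1: ✓ (witness j=4)
  i=2: ✓ (witness j=5)
  i=3: ✓ (witness j=6)
  i=4: ✓ (witness j=7)
  i=5: ✓ (witness j=8)
Positions where it holds: {0, 1, 2, 3, 4, 5} → 6.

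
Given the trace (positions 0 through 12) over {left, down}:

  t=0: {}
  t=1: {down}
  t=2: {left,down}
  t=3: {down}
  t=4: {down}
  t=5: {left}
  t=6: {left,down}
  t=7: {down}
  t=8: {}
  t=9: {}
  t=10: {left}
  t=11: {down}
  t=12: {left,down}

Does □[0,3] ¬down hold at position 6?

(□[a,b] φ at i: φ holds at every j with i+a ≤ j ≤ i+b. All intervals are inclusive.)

Check ¬down at every j in [6,9]:
  j=6: false
  j=7: false
  j=8: true
  j=9: true
Fails at j=6 → formula fails.

No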